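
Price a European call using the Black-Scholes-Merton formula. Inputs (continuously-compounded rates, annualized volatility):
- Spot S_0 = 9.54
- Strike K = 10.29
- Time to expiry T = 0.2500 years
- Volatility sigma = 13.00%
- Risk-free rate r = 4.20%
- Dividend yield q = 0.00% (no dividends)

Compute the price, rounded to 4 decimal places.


Answer: Price = 0.0531

Derivation:
d1 = (ln(S/K) + (r - q + 0.5*sigma^2) * T) / (sigma * sqrt(T)) = -0.97025484
d2 = d1 - sigma * sqrt(T) = -1.03525484
exp(-rT) = 0.98955493; exp(-qT) = 1.00000000
C = S_0 * exp(-qT) * N(d1) - K * exp(-rT) * N(d2)
N(d1) = 0.16595974; N(d2) = 0.15027496
C = 9.5400 * 1.00000000 * 0.16595974 - 10.2900 * 0.98955493 * 0.15027496 = 0.0531


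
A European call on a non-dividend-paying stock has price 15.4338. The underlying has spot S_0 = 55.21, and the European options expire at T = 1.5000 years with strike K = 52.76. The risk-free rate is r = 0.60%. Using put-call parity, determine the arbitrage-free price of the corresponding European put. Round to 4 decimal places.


Put-call parity: C - P = S_0 * exp(-qT) - K * exp(-rT).
S_0 * exp(-qT) = 55.2100 * 1.00000000 = 55.21000000
K * exp(-rT) = 52.7600 * 0.99104038 = 52.28729038
P = C - S*exp(-qT) + K*exp(-rT)
P = 15.4338 - 55.21000000 + 52.28729038 = 12.5111

Answer: Put price = 12.5111


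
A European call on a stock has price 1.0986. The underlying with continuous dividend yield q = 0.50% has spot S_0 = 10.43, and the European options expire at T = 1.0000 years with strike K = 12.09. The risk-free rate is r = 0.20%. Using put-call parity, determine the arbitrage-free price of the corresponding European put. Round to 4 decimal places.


Put-call parity: C - P = S_0 * exp(-qT) - K * exp(-rT).
S_0 * exp(-qT) = 10.4300 * 0.99501248 = 10.37798016
K * exp(-rT) = 12.0900 * 0.99800200 = 12.06584416
P = C - S*exp(-qT) + K*exp(-rT)
P = 1.0986 - 10.37798016 + 12.06584416 = 2.7865

Answer: Put price = 2.7865


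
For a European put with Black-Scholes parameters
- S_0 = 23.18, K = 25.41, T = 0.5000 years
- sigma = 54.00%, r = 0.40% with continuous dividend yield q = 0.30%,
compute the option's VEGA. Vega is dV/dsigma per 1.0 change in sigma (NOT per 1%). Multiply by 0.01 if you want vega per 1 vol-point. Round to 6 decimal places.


Answer: Vega = 6.521536

Derivation:
d1 = -0.0483267138; d2 = -0.4301643757
phi(d1) = 0.3984766932; exp(-qT) = 0.9985011244; exp(-rT) = 0.9980019987
Vega = S * exp(-qT) * phi(d1) * sqrt(T) = 23.1800 * 0.9985011244 * 0.3984766932 * 0.7071067812 = 6.521536


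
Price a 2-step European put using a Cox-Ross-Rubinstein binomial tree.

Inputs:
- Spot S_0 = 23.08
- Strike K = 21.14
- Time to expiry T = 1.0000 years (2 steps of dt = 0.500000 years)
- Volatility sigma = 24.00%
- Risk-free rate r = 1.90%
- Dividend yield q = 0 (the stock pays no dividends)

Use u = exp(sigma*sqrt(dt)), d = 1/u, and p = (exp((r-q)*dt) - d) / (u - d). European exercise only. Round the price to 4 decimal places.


dt = T/N = 0.500000
u = exp(sigma*sqrt(dt)) = 1.184956; d = 1/u = 0.843913
p = (exp((r-q)*dt) - d) / (u - d) = 0.485664
Discount per step: exp(-r*dt) = 0.990545
Stock lattice S(k, i) with i counting down-moves:
  k=0: S(0,0) = 23.0800
  k=1: S(1,0) = 27.3488; S(1,1) = 19.4775
  k=2: S(2,0) = 32.4071; S(2,1) = 23.0800; S(2,2) = 16.4373
Terminal payoffs V(N, i) = max(K - S_T, 0):
  V(2,0) = 0.000000; V(2,1) = 0.000000; V(2,2) = 4.702666
Backward induction: V(k, i) = exp(-r*dt) * [p * V(k+1, i) + (1-p) * V(k+1, i+1)].
  V(1,0) = exp(-r*dt) * [p*0.000000 + (1-p)*0.000000] = 0.000000
  V(1,1) = exp(-r*dt) * [p*0.000000 + (1-p)*4.702666] = 2.395883
  V(0,0) = exp(-r*dt) * [p*0.000000 + (1-p)*2.395883] = 1.220639

Answer: Price = V(0,0) = 1.2206


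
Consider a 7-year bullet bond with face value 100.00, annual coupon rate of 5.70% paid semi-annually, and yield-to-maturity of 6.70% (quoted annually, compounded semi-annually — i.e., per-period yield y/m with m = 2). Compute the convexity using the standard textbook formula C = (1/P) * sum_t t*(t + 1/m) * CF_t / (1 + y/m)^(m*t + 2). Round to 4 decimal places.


Coupon per period c = face * coupon_rate / m = 2.850000
Periods per year m = 2; per-period yield y/m = 0.033500
Number of cashflows N = 14
Cashflows (t years, CF_t, discount factor 1/(1+y/m)^(m*t), PV):
  t = 0.5000: CF_t = 2.850000, DF = 0.967586, PV = 2.757620
  t = 1.0000: CF_t = 2.850000, DF = 0.936222, PV = 2.668234
  t = 1.5000: CF_t = 2.850000, DF = 0.905876, PV = 2.581745
  t = 2.0000: CF_t = 2.850000, DF = 0.876512, PV = 2.498060
  t = 2.5000: CF_t = 2.850000, DF = 0.848101, PV = 2.417088
  t = 3.0000: CF_t = 2.850000, DF = 0.820611, PV = 2.338740
  t = 3.5000: CF_t = 2.850000, DF = 0.794011, PV = 2.262932
  t = 4.0000: CF_t = 2.850000, DF = 0.768274, PV = 2.189581
  t = 4.5000: CF_t = 2.850000, DF = 0.743371, PV = 2.118608
  t = 5.0000: CF_t = 2.850000, DF = 0.719275, PV = 2.049935
  t = 5.5000: CF_t = 2.850000, DF = 0.695961, PV = 1.983488
  t = 6.0000: CF_t = 2.850000, DF = 0.673402, PV = 1.919195
  t = 6.5000: CF_t = 2.850000, DF = 0.651574, PV = 1.856986
  t = 7.0000: CF_t = 102.850000, DF = 0.630454, PV = 64.842173
Price P = sum_t PV_t = 94.484385
Convexity numerator sum_t t*(t + 1/m) * CF_t / (1+y/m)^(m*t + 2):
  t = 0.5000: term = 1.290873
  t = 1.0000: term = 3.747091
  t = 1.5000: term = 7.251264
  t = 2.0000: term = 11.693701
  t = 2.5000: term = 16.971990
  t = 3.0000: term = 22.990600
  t = 3.5000: term = 29.660507
  t = 4.0000: term = 36.898827
  t = 4.5000: term = 44.628479
  t = 5.0000: term = 52.777861
  t = 5.5000: term = 61.280535
  t = 6.0000: term = 70.074940
  t = 6.5000: term = 79.104109
  t = 7.0000: term = 3187.101568
Convexity = (1/P) * sum = 3625.472343 / 94.484385 = 38.371127

Answer: Convexity = 38.3711


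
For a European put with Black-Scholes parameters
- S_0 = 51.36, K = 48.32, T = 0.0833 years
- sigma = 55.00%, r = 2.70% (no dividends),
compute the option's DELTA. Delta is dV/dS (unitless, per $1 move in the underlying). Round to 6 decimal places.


Answer: Delta = -0.316359

Derivation:
d1 = 0.4779043586; d2 = 0.3191647920
phi(d1) = 0.3558895599; exp(-qT) = 1.0000000000; exp(-rT) = 0.9977534273
N(-d1) = 0.3163591395
Delta = -exp(-qT) * N(-d1) = -1.0000000000 * 0.3163591395 = -0.316359


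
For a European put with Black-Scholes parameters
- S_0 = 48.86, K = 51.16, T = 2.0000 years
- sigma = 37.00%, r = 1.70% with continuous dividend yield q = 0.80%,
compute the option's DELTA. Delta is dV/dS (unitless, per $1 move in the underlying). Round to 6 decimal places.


Answer: Delta = -0.410939

Derivation:
d1 = 0.2081208070; d2 = -0.3151382111
phi(d1) = 0.3903952200; exp(-qT) = 0.9841273201; exp(-rT) = 0.9665715046
N(-d1) = 0.4175673206
Delta = -exp(-qT) * N(-d1) = -0.9841273201 * 0.4175673206 = -0.410939


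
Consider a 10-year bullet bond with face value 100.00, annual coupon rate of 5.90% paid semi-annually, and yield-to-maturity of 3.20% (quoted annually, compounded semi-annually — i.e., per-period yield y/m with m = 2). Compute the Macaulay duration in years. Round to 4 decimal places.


Coupon per period c = face * coupon_rate / m = 2.950000
Periods per year m = 2; per-period yield y/m = 0.016000
Number of cashflows N = 20
Cashflows (t years, CF_t, discount factor 1/(1+y/m)^(m*t), PV):
  t = 0.5000: CF_t = 2.950000, DF = 0.984252, PV = 2.903543
  t = 1.0000: CF_t = 2.950000, DF = 0.968752, PV = 2.857818
  t = 1.5000: CF_t = 2.950000, DF = 0.953496, PV = 2.812813
  t = 2.0000: CF_t = 2.950000, DF = 0.938480, PV = 2.768517
  t = 2.5000: CF_t = 2.950000, DF = 0.923701, PV = 2.724918
  t = 3.0000: CF_t = 2.950000, DF = 0.909155, PV = 2.682006
  t = 3.5000: CF_t = 2.950000, DF = 0.894837, PV = 2.639770
  t = 4.0000: CF_t = 2.950000, DF = 0.880745, PV = 2.598199
  t = 4.5000: CF_t = 2.950000, DF = 0.866875, PV = 2.557282
  t = 5.0000: CF_t = 2.950000, DF = 0.853224, PV = 2.517010
  t = 5.5000: CF_t = 2.950000, DF = 0.839787, PV = 2.477372
  t = 6.0000: CF_t = 2.950000, DF = 0.826562, PV = 2.438358
  t = 6.5000: CF_t = 2.950000, DF = 0.813545, PV = 2.399959
  t = 7.0000: CF_t = 2.950000, DF = 0.800734, PV = 2.362164
  t = 7.5000: CF_t = 2.950000, DF = 0.788124, PV = 2.324965
  t = 8.0000: CF_t = 2.950000, DF = 0.775712, PV = 2.288351
  t = 8.5000: CF_t = 2.950000, DF = 0.763496, PV = 2.252314
  t = 9.0000: CF_t = 2.950000, DF = 0.751473, PV = 2.216845
  t = 9.5000: CF_t = 2.950000, DF = 0.739639, PV = 2.181934
  t = 10.0000: CF_t = 102.950000, DF = 0.727991, PV = 74.946644
Price P = sum_t PV_t = 122.950783
Macaulay numerator sum_t t * PV_t:
  t * PV_t at t = 0.5000: 1.451772
  t * PV_t at t = 1.0000: 2.857818
  t * PV_t at t = 1.5000: 4.219220
  t * PV_t at t = 2.0000: 5.537034
  t * PV_t at t = 2.5000: 6.812296
  t * PV_t at t = 3.0000: 8.046018
  t * PV_t at t = 3.5000: 9.239194
  t * PV_t at t = 4.0000: 10.392795
  t * PV_t at t = 4.5000: 11.507770
  t * PV_t at t = 5.0000: 12.585050
  t * PV_t at t = 5.5000: 13.625546
  t * PV_t at t = 6.0000: 14.630150
  t * PV_t at t = 6.5000: 15.599733
  t * PV_t at t = 7.0000: 16.535150
  t * PV_t at t = 7.5000: 17.437237
  t * PV_t at t = 8.0000: 18.306810
  t * PV_t at t = 8.5000: 19.144671
  t * PV_t at t = 9.0000: 19.951602
  t * PV_t at t = 9.5000: 20.728371
  t * PV_t at t = 10.0000: 749.466442
Macaulay duration D = (sum_t t * PV_t) / P = 978.074679 / 122.950783 = 7.955010

Answer: Macaulay duration = 7.9550 years


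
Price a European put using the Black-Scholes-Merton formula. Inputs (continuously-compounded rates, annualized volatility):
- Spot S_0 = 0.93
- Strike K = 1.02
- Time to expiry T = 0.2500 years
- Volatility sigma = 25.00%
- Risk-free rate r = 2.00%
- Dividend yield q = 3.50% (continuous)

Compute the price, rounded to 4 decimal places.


d1 = (ln(S/K) + (r - q + 0.5*sigma^2) * T) / (sigma * sqrt(T)) = -0.70648656
d2 = d1 - sigma * sqrt(T) = -0.83148656
exp(-rT) = 0.99501248; exp(-qT) = 0.99128817
P = K * exp(-rT) * N(-d2) - S_0 * exp(-qT) * N(-d1)
N(-d1) = 0.76005720; N(-d2) = 0.79715059
P = 1.0200 * 0.99501248 * 0.79715059 - 0.9300 * 0.99128817 * 0.76005720 = 0.1083

Answer: Price = 0.1083


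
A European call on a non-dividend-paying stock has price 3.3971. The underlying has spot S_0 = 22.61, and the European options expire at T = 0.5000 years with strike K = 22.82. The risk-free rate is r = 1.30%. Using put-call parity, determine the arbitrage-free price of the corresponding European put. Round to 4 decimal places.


Put-call parity: C - P = S_0 * exp(-qT) - K * exp(-rT).
S_0 * exp(-qT) = 22.6100 * 1.00000000 = 22.61000000
K * exp(-rT) = 22.8200 * 0.99352108 = 22.67215103
P = C - S*exp(-qT) + K*exp(-rT)
P = 3.3971 - 22.61000000 + 22.67215103 = 3.4593

Answer: Put price = 3.4593


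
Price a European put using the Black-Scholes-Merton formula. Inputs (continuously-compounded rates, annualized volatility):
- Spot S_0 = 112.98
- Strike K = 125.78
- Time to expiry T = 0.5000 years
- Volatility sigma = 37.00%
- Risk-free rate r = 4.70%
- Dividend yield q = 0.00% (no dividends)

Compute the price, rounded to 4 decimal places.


d1 = (ln(S/K) + (r - q + 0.5*sigma^2) * T) / (sigma * sqrt(T)) = -0.18957547
d2 = d1 - sigma * sqrt(T) = -0.45120498
exp(-rT) = 0.97677397; exp(-qT) = 1.00000000
P = K * exp(-rT) * N(-d2) - S_0 * exp(-qT) * N(-d1)
N(-d1) = 0.57517909; N(-d2) = 0.67407909
P = 125.7800 * 0.97677397 * 0.67407909 - 112.9800 * 1.00000000 * 0.57517909 = 17.8327

Answer: Price = 17.8327


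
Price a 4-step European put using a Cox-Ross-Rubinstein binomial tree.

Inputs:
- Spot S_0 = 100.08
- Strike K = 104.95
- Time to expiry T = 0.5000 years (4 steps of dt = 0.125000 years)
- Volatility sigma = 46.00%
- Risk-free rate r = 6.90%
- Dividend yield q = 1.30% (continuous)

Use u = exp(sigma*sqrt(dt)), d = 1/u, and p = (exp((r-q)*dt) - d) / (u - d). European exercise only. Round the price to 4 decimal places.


dt = T/N = 0.125000
u = exp(sigma*sqrt(dt)) = 1.176607; d = 1/u = 0.849902
p = (exp((r-q)*dt) - d) / (u - d) = 0.480932
Discount per step: exp(-r*dt) = 0.991412
Stock lattice S(k, i) with i counting down-moves:
  k=0: S(0,0) = 100.0800
  k=1: S(1,0) = 117.7548; S(1,1) = 85.0582
  k=2: S(2,0) = 138.5511; S(2,1) = 100.0800; S(2,2) = 72.2911
  k=3: S(3,0) = 163.0201; S(3,1) = 117.7548; S(3,2) = 85.0582; S(3,3) = 61.4403
  k=4: S(4,0) = 191.8105; S(4,1) = 138.5511; S(4,2) = 100.0800; S(4,3) = 72.2911; S(4,4) = 52.2182
Terminal payoffs V(N, i) = max(K - S_T, 0):
  V(4,0) = 0.000000; V(4,1) = 0.000000; V(4,2) = 4.870000; V(4,3) = 32.658920; V(4,4) = 52.731772
Backward induction: V(k, i) = exp(-r*dt) * [p * V(k+1, i) + (1-p) * V(k+1, i+1)].
  V(3,0) = exp(-r*dt) * [p*0.000000 + (1-p)*0.000000] = 0.000000
  V(3,1) = exp(-r*dt) * [p*0.000000 + (1-p)*4.870000] = 2.506152
  V(3,2) = exp(-r*dt) * [p*4.870000 + (1-p)*32.658920] = 19.128642
  V(3,3) = exp(-r*dt) * [p*32.658920 + (1-p)*52.731772] = 42.708145
  V(2,0) = exp(-r*dt) * [p*0.000000 + (1-p)*2.506152] = 1.289692
  V(2,1) = exp(-r*dt) * [p*2.506152 + (1-p)*19.128642] = 11.038734
  V(2,2) = exp(-r*dt) * [p*19.128642 + (1-p)*42.708145] = 31.098622
  V(1,0) = exp(-r*dt) * [p*1.289692 + (1-p)*11.038734] = 6.295574
  V(1,1) = exp(-r*dt) * [p*11.038734 + (1-p)*31.098622] = 21.266960
  V(0,0) = exp(-r*dt) * [p*6.295574 + (1-p)*21.266960] = 13.945938

Answer: Price = V(0,0) = 13.9459


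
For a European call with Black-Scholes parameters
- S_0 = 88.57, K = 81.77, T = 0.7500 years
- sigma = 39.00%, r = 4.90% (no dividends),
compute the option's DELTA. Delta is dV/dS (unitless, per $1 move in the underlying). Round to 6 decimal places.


Answer: Delta = 0.696443

Derivation:
d1 = 0.5141978363; d2 = 0.1764479289
phi(d1) = 0.3495396623; exp(-qT) = 1.0000000000; exp(-rT) = 0.9639170845
N(d1) = 0.6964431598
Delta = exp(-qT) * N(d1) = 1.0000000000 * 0.6964431598 = 0.696443


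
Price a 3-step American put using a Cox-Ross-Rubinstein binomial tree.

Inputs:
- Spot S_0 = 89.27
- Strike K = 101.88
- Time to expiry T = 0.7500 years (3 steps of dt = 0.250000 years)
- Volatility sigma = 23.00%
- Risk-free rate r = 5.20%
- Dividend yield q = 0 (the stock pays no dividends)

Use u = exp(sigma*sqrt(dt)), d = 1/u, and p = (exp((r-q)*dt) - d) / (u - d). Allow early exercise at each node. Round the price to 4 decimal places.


dt = T/N = 0.250000
u = exp(sigma*sqrt(dt)) = 1.121873; d = 1/u = 0.891366
p = (exp((r-q)*dt) - d) / (u - d) = 0.528047
Discount per step: exp(-r*dt) = 0.987084
Stock lattice S(k, i) with i counting down-moves:
  k=0: S(0,0) = 89.2700
  k=1: S(1,0) = 100.1496; S(1,1) = 79.5723
  k=2: S(2,0) = 112.3552; S(2,1) = 89.2700; S(2,2) = 70.9280
  k=3: S(3,0) = 126.0483; S(3,1) = 100.1496; S(3,2) = 79.5723; S(3,3) = 63.2228
Terminal payoffs V(N, i) = max(K - S_T, 0):
  V(3,0) = 0.000000; V(3,1) = 1.730358; V(3,2) = 22.307744; V(3,3) = 38.657169
Backward induction: V(k, i) = exp(-r*dt) * [p * V(k+1, i) + (1-p) * V(k+1, i+1)]; then take max(V_cont, immediate exercise) for American.
  V(2,0) = exp(-r*dt) * [p*0.000000 + (1-p)*1.730358] = 0.806100; exercise = 0.000000; V(2,0) = max -> 0.806100
  V(2,1) = exp(-r*dt) * [p*1.730358 + (1-p)*22.307744] = 11.294132; exercise = 12.610000; V(2,1) = max -> 12.610000
  V(2,2) = exp(-r*dt) * [p*22.307744 + (1-p)*38.657169] = 29.636117; exercise = 30.951985; V(2,2) = max -> 30.951985
  V(1,0) = exp(-r*dt) * [p*0.806100 + (1-p)*12.610000] = 6.294620; exercise = 1.730358; V(1,0) = max -> 6.294620
  V(1,1) = exp(-r*dt) * [p*12.610000 + (1-p)*30.951985] = 20.991876; exercise = 22.307744; V(1,1) = max -> 22.307744
  V(0,0) = exp(-r*dt) * [p*6.294620 + (1-p)*22.307744] = 13.673148; exercise = 12.610000; V(0,0) = max -> 13.673148

Answer: Price = V(0,0) = 13.6731


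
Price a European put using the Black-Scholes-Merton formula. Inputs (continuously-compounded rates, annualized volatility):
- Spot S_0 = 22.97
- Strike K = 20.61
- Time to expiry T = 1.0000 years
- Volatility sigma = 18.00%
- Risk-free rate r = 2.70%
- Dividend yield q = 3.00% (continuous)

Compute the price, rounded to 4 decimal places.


Answer: Price = 0.6558

Derivation:
d1 = (ln(S/K) + (r - q + 0.5*sigma^2) * T) / (sigma * sqrt(T)) = 0.67562568
d2 = d1 - sigma * sqrt(T) = 0.49562568
exp(-rT) = 0.97336124; exp(-qT) = 0.97044553
P = K * exp(-rT) * N(-d2) - S_0 * exp(-qT) * N(-d1)
N(-d1) = 0.24963917; N(-d2) = 0.31007927
P = 20.6100 * 0.97336124 * 0.31007927 - 22.9700 * 0.97044553 * 0.24963917 = 0.6558


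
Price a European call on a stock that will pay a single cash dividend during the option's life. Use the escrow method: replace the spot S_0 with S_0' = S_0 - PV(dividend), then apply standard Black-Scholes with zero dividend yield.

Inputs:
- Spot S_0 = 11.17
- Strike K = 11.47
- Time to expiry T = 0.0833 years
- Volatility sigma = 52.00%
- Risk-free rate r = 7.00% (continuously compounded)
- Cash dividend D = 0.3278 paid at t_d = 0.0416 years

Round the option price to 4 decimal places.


Answer: Price = 0.4223

Derivation:
PV(D) = D * exp(-r * t_d) = 0.3278 * 0.99709224 = 0.32684683
S_0' = S_0 - PV(D) = 11.1700 - 0.32684683 = 10.84315317
d1 = (ln(S_0'/K) + (r + sigma^2/2)*T) / (sigma*sqrt(T)) = -0.26057878
d2 = d1 - sigma*sqrt(T) = -0.41065982
exp(-rT) = 0.99418597
N(d1) = 0.39720868; N(d2) = 0.34066100
C = S_0' * N(d1) - K * exp(-rT) * N(d2) = 10.84315317 * 0.39720868 - 11.4700 * 0.99418597 * 0.34066100 = 0.4223


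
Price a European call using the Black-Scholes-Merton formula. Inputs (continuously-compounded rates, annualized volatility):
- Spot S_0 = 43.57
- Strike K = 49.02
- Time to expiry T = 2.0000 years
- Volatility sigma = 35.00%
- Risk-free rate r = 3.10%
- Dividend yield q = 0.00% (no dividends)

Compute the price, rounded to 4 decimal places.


Answer: Price = 7.5643

Derivation:
d1 = (ln(S/K) + (r - q + 0.5*sigma^2) * T) / (sigma * sqrt(T)) = 0.13463406
d2 = d1 - sigma * sqrt(T) = -0.36034068
exp(-rT) = 0.93988289; exp(-qT) = 1.00000000
C = S_0 * exp(-qT) * N(d1) - K * exp(-rT) * N(d2)
N(d1) = 0.55354940; N(d2) = 0.35929619
C = 43.5700 * 1.00000000 * 0.55354940 - 49.0200 * 0.93988289 * 0.35929619 = 7.5643


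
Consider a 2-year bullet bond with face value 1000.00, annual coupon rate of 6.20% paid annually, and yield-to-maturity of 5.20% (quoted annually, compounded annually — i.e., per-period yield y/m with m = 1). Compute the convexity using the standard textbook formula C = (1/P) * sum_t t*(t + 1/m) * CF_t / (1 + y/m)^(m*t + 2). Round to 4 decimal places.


Coupon per period c = face * coupon_rate / m = 62.000000
Periods per year m = 1; per-period yield y/m = 0.052000
Number of cashflows N = 2
Cashflows (t years, CF_t, discount factor 1/(1+y/m)^(m*t), PV):
  t = 1.0000: CF_t = 62.000000, DF = 0.950570, PV = 58.935361
  t = 2.0000: CF_t = 1062.000000, DF = 0.903584, PV = 959.606182
Price P = sum_t PV_t = 1018.541543
Convexity numerator sum_t t*(t + 1/m) * CF_t / (1+y/m)^(m*t + 2):
  t = 1.0000: term = 106.506096
  t = 2.0000: term = 5202.508613
Convexity = (1/P) * sum = 5309.014709 / 1018.541543 = 5.212369

Answer: Convexity = 5.2124


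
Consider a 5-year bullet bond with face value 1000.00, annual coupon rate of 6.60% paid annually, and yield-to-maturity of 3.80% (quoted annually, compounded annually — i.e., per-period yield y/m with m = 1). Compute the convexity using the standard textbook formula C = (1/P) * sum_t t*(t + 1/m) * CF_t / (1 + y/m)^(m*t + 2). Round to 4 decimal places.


Answer: Convexity = 23.8179

Derivation:
Coupon per period c = face * coupon_rate / m = 66.000000
Periods per year m = 1; per-period yield y/m = 0.038000
Number of cashflows N = 5
Cashflows (t years, CF_t, discount factor 1/(1+y/m)^(m*t), PV):
  t = 1.0000: CF_t = 66.000000, DF = 0.963391, PV = 63.583815
  t = 2.0000: CF_t = 66.000000, DF = 0.928122, PV = 61.256084
  t = 3.0000: CF_t = 66.000000, DF = 0.894145, PV = 59.013568
  t = 4.0000: CF_t = 66.000000, DF = 0.861411, PV = 56.853149
  t = 5.0000: CF_t = 1066.000000, DF = 0.829876, PV = 884.647872
Price P = sum_t PV_t = 1125.354488
Convexity numerator sum_t t*(t + 1/m) * CF_t / (1+y/m)^(m*t + 2):
  t = 1.0000: term = 118.027136
  t = 2.0000: term = 341.118892
  t = 3.0000: term = 657.261834
  t = 4.0000: term = 1055.333708
  t = 5.0000: term = 24631.847370
Convexity = (1/P) * sum = 26803.588940 / 1125.354488 = 23.817907


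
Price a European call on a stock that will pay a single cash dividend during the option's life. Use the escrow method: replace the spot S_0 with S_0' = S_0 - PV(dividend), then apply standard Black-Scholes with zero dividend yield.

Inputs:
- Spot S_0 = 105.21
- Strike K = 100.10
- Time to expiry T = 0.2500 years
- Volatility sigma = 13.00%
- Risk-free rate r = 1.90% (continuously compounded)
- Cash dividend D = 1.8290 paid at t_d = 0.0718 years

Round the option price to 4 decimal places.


Answer: Price = 4.9262

Derivation:
PV(D) = D * exp(-r * t_d) = 1.8290 * 0.99863673 = 1.82650658
S_0' = S_0 - PV(D) = 105.2100 - 1.82650658 = 103.38349342
d1 = (ln(S_0'/K) + (r + sigma^2/2)*T) / (sigma*sqrt(T)) = 0.60212500
d2 = d1 - sigma*sqrt(T) = 0.53712500
exp(-rT) = 0.99526126
N(d1) = 0.72645453; N(d2) = 0.70440936
C = S_0' * N(d1) - K * exp(-rT) * N(d2) = 103.38349342 * 0.72645453 - 100.1000 * 0.99526126 * 0.70440936 = 4.9262


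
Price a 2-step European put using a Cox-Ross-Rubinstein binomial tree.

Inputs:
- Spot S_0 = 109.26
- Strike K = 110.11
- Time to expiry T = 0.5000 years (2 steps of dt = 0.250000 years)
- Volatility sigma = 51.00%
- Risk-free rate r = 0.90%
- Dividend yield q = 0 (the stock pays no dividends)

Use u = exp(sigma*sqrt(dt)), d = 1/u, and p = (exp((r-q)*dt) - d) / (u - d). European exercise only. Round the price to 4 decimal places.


Answer: Price = V(0,0) = 14.2620

Derivation:
dt = T/N = 0.250000
u = exp(sigma*sqrt(dt)) = 1.290462; d = 1/u = 0.774916
p = (exp((r-q)*dt) - d) / (u - d) = 0.440962
Discount per step: exp(-r*dt) = 0.997753
Stock lattice S(k, i) with i counting down-moves:
  k=0: S(0,0) = 109.2600
  k=1: S(1,0) = 140.9958; S(1,1) = 84.6674
  k=2: S(2,0) = 181.9497; S(2,1) = 109.2600; S(2,2) = 65.6101
Terminal payoffs V(N, i) = max(K - S_T, 0):
  V(2,0) = 0.000000; V(2,1) = 0.850000; V(2,2) = 44.499853
Backward induction: V(k, i) = exp(-r*dt) * [p * V(k+1, i) + (1-p) * V(k+1, i+1)].
  V(1,0) = exp(-r*dt) * [p*0.000000 + (1-p)*0.850000] = 0.474114
  V(1,1) = exp(-r*dt) * [p*0.850000 + (1-p)*44.499853] = 25.195154
  V(0,0) = exp(-r*dt) * [p*0.474114 + (1-p)*25.195154] = 14.261979


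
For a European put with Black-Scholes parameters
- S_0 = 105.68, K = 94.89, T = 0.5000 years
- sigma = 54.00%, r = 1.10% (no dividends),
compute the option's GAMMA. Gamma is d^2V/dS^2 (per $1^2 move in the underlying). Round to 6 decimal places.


d1 = 0.4873729148; d2 = 0.1055352530
phi(d1) = 0.3542668939; exp(-qT) = 1.0000000000; exp(-rT) = 0.9945150973
Gamma = exp(-qT) * phi(d1) / (S * sigma * sqrt(T)) = 1.0000000000 * 0.3542668939 / (105.6800 * 0.5400 * 0.7071067812) = 0.008779

Answer: Gamma = 0.008779


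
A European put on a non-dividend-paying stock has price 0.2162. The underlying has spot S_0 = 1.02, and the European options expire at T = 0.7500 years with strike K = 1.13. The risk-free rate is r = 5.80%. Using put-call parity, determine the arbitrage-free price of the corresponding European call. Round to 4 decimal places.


Put-call parity: C - P = S_0 * exp(-qT) - K * exp(-rT).
S_0 * exp(-qT) = 1.0200 * 1.00000000 = 1.02000000
K * exp(-rT) = 1.1300 * 0.95743255 = 1.08189879
C = P + S*exp(-qT) - K*exp(-rT)
C = 0.2162 + 1.02000000 - 1.08189879 = 0.1543

Answer: Call price = 0.1543


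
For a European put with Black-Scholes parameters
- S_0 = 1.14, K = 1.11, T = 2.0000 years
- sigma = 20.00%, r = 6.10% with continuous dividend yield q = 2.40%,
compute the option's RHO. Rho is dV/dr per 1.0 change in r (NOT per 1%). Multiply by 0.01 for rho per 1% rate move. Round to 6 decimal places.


d1 = 0.4973373570; d2 = 0.2144946446
phi(d1) = 0.3525331014; exp(-qT) = 0.9531337871; exp(-rT) = 0.8851483685
N(-d2) = 0.4150806714
Rho = -K*T*exp(-rT)*N(-d2) = -1.1100 * 2.0000 * 0.8851483685 * 0.4150806714 = -0.815646

Answer: Rho = -0.815646


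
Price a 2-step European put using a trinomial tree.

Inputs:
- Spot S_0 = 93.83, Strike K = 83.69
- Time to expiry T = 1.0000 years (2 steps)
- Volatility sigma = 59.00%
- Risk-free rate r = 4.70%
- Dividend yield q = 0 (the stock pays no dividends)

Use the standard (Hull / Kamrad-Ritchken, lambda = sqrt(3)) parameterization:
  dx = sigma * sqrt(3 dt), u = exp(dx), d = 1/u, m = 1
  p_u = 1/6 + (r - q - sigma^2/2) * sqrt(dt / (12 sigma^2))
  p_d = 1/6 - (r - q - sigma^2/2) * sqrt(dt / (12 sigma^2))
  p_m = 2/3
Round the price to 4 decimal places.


Answer: Price = V(0,0) = 12.8243

Derivation:
dt = T/N = 0.500000; dx = sigma*sqrt(3*dt) = 0.722599
u = exp(dx) = 2.059781; d = 1/u = 0.485489
p_u = 0.122711, p_m = 0.666667, p_d = 0.210623
Discount per step: exp(-r*dt) = 0.976774
Stock lattice S(k, j) with j the centered position index:
  k=0: S(0,+0) = 93.8300
  k=1: S(1,-1) = 45.5534; S(1,+0) = 93.8300; S(1,+1) = 193.2692
  k=2: S(2,-2) = 22.1157; S(2,-1) = 45.5534; S(2,+0) = 93.8300; S(2,+1) = 193.2692; S(2,+2) = 398.0922
Terminal payoffs V(N, j) = max(K - S_T, 0):
  V(2,-2) = 61.574346; V(2,-1) = 38.136605; V(2,+0) = 0.000000; V(2,+1) = 0.000000; V(2,+2) = 0.000000
Backward induction: V(k, j) = exp(-r*dt) * [p_u * V(k+1, j+1) + p_m * V(k+1, j) + p_d * V(k+1, j-1)]
  V(1,-1) = exp(-r*dt) * [p_u*0.000000 + p_m*38.136605 + p_d*61.574346] = 37.501624
  V(1,+0) = exp(-r*dt) * [p_u*0.000000 + p_m*0.000000 + p_d*38.136605] = 7.845868
  V(1,+1) = exp(-r*dt) * [p_u*0.000000 + p_m*0.000000 + p_d*0.000000] = 0.000000
  V(0,+0) = exp(-r*dt) * [p_u*0.000000 + p_m*7.845868 + p_d*37.501624] = 12.824326


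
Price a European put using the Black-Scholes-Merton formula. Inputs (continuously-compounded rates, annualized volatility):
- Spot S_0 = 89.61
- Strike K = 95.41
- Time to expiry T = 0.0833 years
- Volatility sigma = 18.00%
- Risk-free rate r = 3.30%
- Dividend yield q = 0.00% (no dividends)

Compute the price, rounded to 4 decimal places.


d1 = (ln(S/K) + (r - q + 0.5*sigma^2) * T) / (sigma * sqrt(T)) = -1.12833182
d2 = d1 - sigma * sqrt(T) = -1.18028295
exp(-rT) = 0.99725487; exp(-qT) = 1.00000000
P = K * exp(-rT) * N(-d2) - S_0 * exp(-qT) * N(-d1)
N(-d1) = 0.87041009; N(-d2) = 0.88105615
P = 95.4100 * 0.99725487 * 0.88105615 - 89.6100 * 1.00000000 * 0.87041009 = 5.8334

Answer: Price = 5.8334


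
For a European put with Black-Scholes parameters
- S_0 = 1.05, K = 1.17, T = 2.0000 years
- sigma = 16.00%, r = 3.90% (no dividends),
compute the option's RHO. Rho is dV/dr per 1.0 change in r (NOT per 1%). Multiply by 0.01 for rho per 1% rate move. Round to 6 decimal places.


d1 = -0.0203893562; d2 = -0.2466635261
phi(d1) = 0.3988593637; exp(-qT) = 1.0000000000; exp(-rT) = 0.9249644265
N(-d2) = 0.5974156818
Rho = -K*T*exp(-rT)*N(-d2) = -1.1700 * 2.0000 * 0.9249644265 * 0.5974156818 = -1.293057

Answer: Rho = -1.293057


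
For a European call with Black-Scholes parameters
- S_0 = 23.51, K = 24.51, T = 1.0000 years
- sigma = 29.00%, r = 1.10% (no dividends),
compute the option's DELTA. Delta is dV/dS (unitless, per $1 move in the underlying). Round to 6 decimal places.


d1 = 0.0392919483; d2 = -0.2507080517
phi(d1) = 0.3986344443; exp(-qT) = 1.0000000000; exp(-rT) = 0.9890602788
N(d1) = 0.5156711870
Delta = exp(-qT) * N(d1) = 1.0000000000 * 0.5156711870 = 0.515671

Answer: Delta = 0.515671


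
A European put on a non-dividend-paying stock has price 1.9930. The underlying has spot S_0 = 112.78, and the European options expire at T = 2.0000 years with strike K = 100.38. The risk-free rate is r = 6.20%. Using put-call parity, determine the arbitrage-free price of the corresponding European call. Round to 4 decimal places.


Put-call parity: C - P = S_0 * exp(-qT) - K * exp(-rT).
S_0 * exp(-qT) = 112.7800 * 1.00000000 = 112.78000000
K * exp(-rT) = 100.3800 * 0.88337984 = 88.67366843
C = P + S*exp(-qT) - K*exp(-rT)
C = 1.9930 + 112.78000000 - 88.67366843 = 26.0993

Answer: Call price = 26.0993


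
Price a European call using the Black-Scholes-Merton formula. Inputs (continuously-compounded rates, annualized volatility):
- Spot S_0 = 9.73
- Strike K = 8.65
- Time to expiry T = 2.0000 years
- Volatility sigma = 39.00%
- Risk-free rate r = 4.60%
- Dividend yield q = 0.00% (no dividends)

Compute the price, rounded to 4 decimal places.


d1 = (ln(S/K) + (r - q + 0.5*sigma^2) * T) / (sigma * sqrt(T)) = 0.65589516
d2 = d1 - sigma * sqrt(T) = 0.10435187
exp(-rT) = 0.91210515; exp(-qT) = 1.00000000
C = S_0 * exp(-qT) * N(d1) - K * exp(-rT) * N(d2)
N(d1) = 0.74405421; N(d2) = 0.54155494
C = 9.7300 * 1.00000000 * 0.74405421 - 8.6500 * 0.91210515 * 0.54155494 = 2.9669

Answer: Price = 2.9669


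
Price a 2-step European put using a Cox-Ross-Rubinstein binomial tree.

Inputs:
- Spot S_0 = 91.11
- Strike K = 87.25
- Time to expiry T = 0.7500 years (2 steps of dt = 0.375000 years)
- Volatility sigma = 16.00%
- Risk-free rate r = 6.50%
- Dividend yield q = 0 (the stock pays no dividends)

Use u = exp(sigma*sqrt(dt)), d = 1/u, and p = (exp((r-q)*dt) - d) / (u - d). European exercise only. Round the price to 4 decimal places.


Answer: Price = V(0,0) = 1.8708

Derivation:
dt = T/N = 0.375000
u = exp(sigma*sqrt(dt)) = 1.102940; d = 1/u = 0.906667
p = (exp((r-q)*dt) - d) / (u - d) = 0.601240
Discount per step: exp(-r*dt) = 0.975920
Stock lattice S(k, i) with i counting down-moves:
  k=0: S(0,0) = 91.1100
  k=1: S(1,0) = 100.4889; S(1,1) = 82.6065
  k=2: S(2,0) = 110.8332; S(2,1) = 91.1100; S(2,2) = 74.8966
Terminal payoffs V(N, i) = max(K - S_T, 0):
  V(2,0) = 0.000000; V(2,1) = 0.000000; V(2,2) = 12.353408
Backward induction: V(k, i) = exp(-r*dt) * [p * V(k+1, i) + (1-p) * V(k+1, i+1)].
  V(1,0) = exp(-r*dt) * [p*0.000000 + (1-p)*0.000000] = 0.000000
  V(1,1) = exp(-r*dt) * [p*0.000000 + (1-p)*12.353408] = 4.807425
  V(0,0) = exp(-r*dt) * [p*0.000000 + (1-p)*4.807425] = 1.870847


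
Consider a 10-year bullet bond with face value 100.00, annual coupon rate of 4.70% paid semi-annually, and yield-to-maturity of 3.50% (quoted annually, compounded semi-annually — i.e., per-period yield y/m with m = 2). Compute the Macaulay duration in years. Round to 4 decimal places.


Answer: Macaulay duration = 8.1978 years

Derivation:
Coupon per period c = face * coupon_rate / m = 2.350000
Periods per year m = 2; per-period yield y/m = 0.017500
Number of cashflows N = 20
Cashflows (t years, CF_t, discount factor 1/(1+y/m)^(m*t), PV):
  t = 0.5000: CF_t = 2.350000, DF = 0.982801, PV = 2.309582
  t = 1.0000: CF_t = 2.350000, DF = 0.965898, PV = 2.269860
  t = 1.5000: CF_t = 2.350000, DF = 0.949285, PV = 2.230820
  t = 2.0000: CF_t = 2.350000, DF = 0.932959, PV = 2.192452
  t = 2.5000: CF_t = 2.350000, DF = 0.916913, PV = 2.154744
  t = 3.0000: CF_t = 2.350000, DF = 0.901143, PV = 2.117685
  t = 3.5000: CF_t = 2.350000, DF = 0.885644, PV = 2.081263
  t = 4.0000: CF_t = 2.350000, DF = 0.870412, PV = 2.045467
  t = 4.5000: CF_t = 2.350000, DF = 0.855441, PV = 2.010287
  t = 5.0000: CF_t = 2.350000, DF = 0.840729, PV = 1.975712
  t = 5.5000: CF_t = 2.350000, DF = 0.826269, PV = 1.941732
  t = 6.0000: CF_t = 2.350000, DF = 0.812058, PV = 1.908336
  t = 6.5000: CF_t = 2.350000, DF = 0.798091, PV = 1.875515
  t = 7.0000: CF_t = 2.350000, DF = 0.784365, PV = 1.843258
  t = 7.5000: CF_t = 2.350000, DF = 0.770875, PV = 1.811555
  t = 8.0000: CF_t = 2.350000, DF = 0.757616, PV = 1.780398
  t = 8.5000: CF_t = 2.350000, DF = 0.744586, PV = 1.749777
  t = 9.0000: CF_t = 2.350000, DF = 0.731780, PV = 1.719683
  t = 9.5000: CF_t = 2.350000, DF = 0.719194, PV = 1.690106
  t = 10.0000: CF_t = 102.350000, DF = 0.706825, PV = 72.343495
Price P = sum_t PV_t = 110.051729
Macaulay numerator sum_t t * PV_t:
  t * PV_t at t = 0.5000: 1.154791
  t * PV_t at t = 1.0000: 2.269860
  t * PV_t at t = 1.5000: 3.346231
  t * PV_t at t = 2.0000: 4.384905
  t * PV_t at t = 2.5000: 5.386861
  t * PV_t at t = 3.0000: 6.353055
  t * PV_t at t = 3.5000: 7.284420
  t * PV_t at t = 4.0000: 8.181869
  t * PV_t at t = 4.5000: 9.046292
  t * PV_t at t = 5.0000: 9.878561
  t * PV_t at t = 5.5000: 10.679525
  t * PV_t at t = 6.0000: 11.450016
  t * PV_t at t = 6.5000: 12.190844
  t * PV_t at t = 7.0000: 12.902803
  t * PV_t at t = 7.5000: 13.586665
  t * PV_t at t = 8.0000: 14.243187
  t * PV_t at t = 8.5000: 14.873106
  t * PV_t at t = 9.0000: 15.477145
  t * PV_t at t = 9.5000: 16.056006
  t * PV_t at t = 10.0000: 723.434955
Macaulay duration D = (sum_t t * PV_t) / P = 902.181097 / 110.051729 = 8.197791


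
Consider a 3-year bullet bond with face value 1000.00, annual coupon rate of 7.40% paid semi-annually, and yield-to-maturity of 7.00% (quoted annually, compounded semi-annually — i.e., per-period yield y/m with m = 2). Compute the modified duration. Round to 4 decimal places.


Coupon per period c = face * coupon_rate / m = 37.000000
Periods per year m = 2; per-period yield y/m = 0.035000
Number of cashflows N = 6
Cashflows (t years, CF_t, discount factor 1/(1+y/m)^(m*t), PV):
  t = 0.5000: CF_t = 37.000000, DF = 0.966184, PV = 35.748792
  t = 1.0000: CF_t = 37.000000, DF = 0.933511, PV = 34.539896
  t = 1.5000: CF_t = 37.000000, DF = 0.901943, PV = 33.371880
  t = 2.0000: CF_t = 37.000000, DF = 0.871442, PV = 32.243362
  t = 2.5000: CF_t = 37.000000, DF = 0.841973, PV = 31.153007
  t = 3.0000: CF_t = 1037.000000, DF = 0.813501, PV = 843.600168
Price P = sum_t PV_t = 1010.657106
First compute Macaulay numerator sum_t t * PV_t:
  t * PV_t at t = 0.5000: 17.874396
  t * PV_t at t = 1.0000: 34.539896
  t * PV_t at t = 1.5000: 50.057820
  t * PV_t at t = 2.0000: 64.486725
  t * PV_t at t = 2.5000: 77.882518
  t * PV_t at t = 3.0000: 2530.800504
Macaulay duration D = 2775.641859 / 1010.657106 = 2.746373
Modified duration = D / (1 + y/m) = 2.746373 / (1 + 0.035000) = 2.653501

Answer: Modified duration = 2.6535


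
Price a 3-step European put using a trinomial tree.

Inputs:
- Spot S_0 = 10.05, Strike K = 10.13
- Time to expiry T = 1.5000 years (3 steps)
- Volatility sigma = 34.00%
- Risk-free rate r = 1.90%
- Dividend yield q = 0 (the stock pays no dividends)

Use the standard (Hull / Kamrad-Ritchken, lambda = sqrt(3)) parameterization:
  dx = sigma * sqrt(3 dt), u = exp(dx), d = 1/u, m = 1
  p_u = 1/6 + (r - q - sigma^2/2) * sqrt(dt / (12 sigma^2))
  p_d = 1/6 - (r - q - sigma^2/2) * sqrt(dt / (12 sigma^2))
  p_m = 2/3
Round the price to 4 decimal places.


dt = T/N = 0.500000; dx = sigma*sqrt(3*dt) = 0.416413
u = exp(dx) = 1.516512; d = 1/u = 0.659408
p_u = 0.143372, p_m = 0.666667, p_d = 0.189961
Discount per step: exp(-r*dt) = 0.990545
Stock lattice S(k, j) with j the centered position index:
  k=0: S(0,+0) = 10.0500
  k=1: S(1,-1) = 6.6270; S(1,+0) = 10.0500; S(1,+1) = 15.2410
  k=2: S(2,-2) = 4.3699; S(2,-1) = 6.6270; S(2,+0) = 10.0500; S(2,+1) = 15.2410; S(2,+2) = 23.1131
  k=3: S(3,-3) = 2.8816; S(3,-2) = 4.3699; S(3,-1) = 6.6270; S(3,+0) = 10.0500; S(3,+1) = 15.2410; S(3,+2) = 23.1131; S(3,+3) = 35.0513
Terminal payoffs V(N, j) = max(K - S_T, 0):
  V(3,-3) = 7.248437; V(3,-2) = 5.760074; V(3,-1) = 3.502953; V(3,+0) = 0.080000; V(3,+1) = 0.000000; V(3,+2) = 0.000000; V(3,+3) = 0.000000
Backward induction: V(k, j) = exp(-r*dt) * [p_u * V(k+1, j+1) + p_m * V(k+1, j) + p_d * V(k+1, j-1)]
  V(2,-2) = exp(-r*dt) * [p_u*3.502953 + p_m*5.760074 + p_d*7.248437] = 5.665120
  V(2,-1) = exp(-r*dt) * [p_u*0.080000 + p_m*3.502953 + p_d*5.760074] = 3.408426
  V(2,+0) = exp(-r*dt) * [p_u*0.000000 + p_m*0.080000 + p_d*3.502953] = 0.711961
  V(2,+1) = exp(-r*dt) * [p_u*0.000000 + p_m*0.000000 + p_d*0.080000] = 0.015053
  V(2,+2) = exp(-r*dt) * [p_u*0.000000 + p_m*0.000000 + p_d*0.000000] = 0.000000
  V(1,-1) = exp(-r*dt) * [p_u*0.711961 + p_m*3.408426 + p_d*5.665120] = 3.417886
  V(1,+0) = exp(-r*dt) * [p_u*0.015053 + p_m*0.711961 + p_d*3.408426] = 1.113636
  V(1,+1) = exp(-r*dt) * [p_u*0.000000 + p_m*0.015053 + p_d*0.711961] = 0.143907
  V(0,+0) = exp(-r*dt) * [p_u*0.143907 + p_m*1.113636 + p_d*3.417886] = 1.398967

Answer: Price = V(0,0) = 1.3990


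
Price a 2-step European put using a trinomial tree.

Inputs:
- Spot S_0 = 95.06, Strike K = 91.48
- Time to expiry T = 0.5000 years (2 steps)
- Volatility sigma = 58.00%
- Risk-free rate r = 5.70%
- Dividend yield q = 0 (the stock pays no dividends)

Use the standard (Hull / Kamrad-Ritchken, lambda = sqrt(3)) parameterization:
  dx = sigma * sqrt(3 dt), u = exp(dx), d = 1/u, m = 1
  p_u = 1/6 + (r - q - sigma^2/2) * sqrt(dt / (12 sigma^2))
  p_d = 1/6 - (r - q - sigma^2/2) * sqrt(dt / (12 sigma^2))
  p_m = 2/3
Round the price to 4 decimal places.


dt = T/N = 0.250000; dx = sigma*sqrt(3*dt) = 0.502295
u = exp(dx) = 1.652509; d = 1/u = 0.605140
p_u = 0.138994, p_m = 0.666667, p_d = 0.194340
Discount per step: exp(-r*dt) = 0.985851
Stock lattice S(k, j) with j the centered position index:
  k=0: S(0,+0) = 95.0600
  k=1: S(1,-1) = 57.5246; S(1,+0) = 95.0600; S(1,+1) = 157.0875
  k=2: S(2,-2) = 34.8105; S(2,-1) = 57.5246; S(2,+0) = 95.0600; S(2,+1) = 157.0875; S(2,+2) = 259.5885
Terminal payoffs V(N, j) = max(K - S_T, 0):
  V(2,-2) = 56.669509; V(2,-1) = 33.955351; V(2,+0) = 0.000000; V(2,+1) = 0.000000; V(2,+2) = 0.000000
Backward induction: V(k, j) = exp(-r*dt) * [p_u * V(k+1, j+1) + p_m * V(k+1, j) + p_d * V(k+1, j-1)]
  V(1,-1) = exp(-r*dt) * [p_u*0.000000 + p_m*33.955351 + p_d*56.669509] = 33.173921
  V(1,+0) = exp(-r*dt) * [p_u*0.000000 + p_m*0.000000 + p_d*33.955351] = 6.505504
  V(1,+1) = exp(-r*dt) * [p_u*0.000000 + p_m*0.000000 + p_d*0.000000] = 0.000000
  V(0,+0) = exp(-r*dt) * [p_u*0.000000 + p_m*6.505504 + p_d*33.173921] = 10.631429

Answer: Price = V(0,0) = 10.6314


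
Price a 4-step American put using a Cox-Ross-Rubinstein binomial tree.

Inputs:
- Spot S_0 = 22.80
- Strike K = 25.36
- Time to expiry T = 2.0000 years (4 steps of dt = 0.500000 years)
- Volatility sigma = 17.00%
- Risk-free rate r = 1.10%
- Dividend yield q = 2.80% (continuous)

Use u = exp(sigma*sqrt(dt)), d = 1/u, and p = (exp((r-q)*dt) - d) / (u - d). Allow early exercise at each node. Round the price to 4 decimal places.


Answer: Price = V(0,0) = 4.3141

Derivation:
dt = T/N = 0.500000
u = exp(sigma*sqrt(dt)) = 1.127732; d = 1/u = 0.886736
p = (exp((r-q)*dt) - d) / (u - d) = 0.434863
Discount per step: exp(-r*dt) = 0.994515
Stock lattice S(k, i) with i counting down-moves:
  k=0: S(0,0) = 22.8000
  k=1: S(1,0) = 25.7123; S(1,1) = 20.2176
  k=2: S(2,0) = 28.9965; S(2,1) = 22.8000; S(2,2) = 17.9277
  k=3: S(3,0) = 32.7003; S(3,1) = 25.7123; S(3,2) = 20.2176; S(3,3) = 15.8971
  k=4: S(4,0) = 36.8772; S(4,1) = 28.9965; S(4,2) = 22.8000; S(4,3) = 17.9277; S(4,4) = 14.0965
Terminal payoffs V(N, i) = max(K - S_T, 0):
  V(4,0) = 0.000000; V(4,1) = 0.000000; V(4,2) = 2.560000; V(4,3) = 7.432350; V(4,4) = 11.263480
Backward induction: V(k, i) = exp(-r*dt) * [p * V(k+1, i) + (1-p) * V(k+1, i+1)]; then take max(V_cont, immediate exercise) for American.
  V(3,0) = exp(-r*dt) * [p*0.000000 + (1-p)*0.000000] = 0.000000; exercise = 0.000000; V(3,0) = max -> 0.000000
  V(3,1) = exp(-r*dt) * [p*0.000000 + (1-p)*2.560000] = 1.438815; exercise = 0.000000; V(3,1) = max -> 1.438815
  V(3,2) = exp(-r*dt) * [p*2.560000 + (1-p)*7.432350] = 5.284400; exercise = 5.142423; V(3,2) = max -> 5.284400
  V(3,3) = exp(-r*dt) * [p*7.432350 + (1-p)*11.263480] = 9.544821; exercise = 9.462910; V(3,3) = max -> 9.544821
  V(2,0) = exp(-r*dt) * [p*0.000000 + (1-p)*1.438815] = 0.808667; exercise = 0.000000; V(2,0) = max -> 0.808667
  V(2,1) = exp(-r*dt) * [p*1.438815 + (1-p)*5.284400] = 3.592284; exercise = 2.560000; V(2,1) = max -> 3.592284
  V(2,2) = exp(-r*dt) * [p*5.284400 + (1-p)*9.544821] = 7.649930; exercise = 7.432350; V(2,2) = max -> 7.649930
  V(1,0) = exp(-r*dt) * [p*0.808667 + (1-p)*3.592284] = 2.368728; exercise = 0.000000; V(1,0) = max -> 2.368728
  V(1,1) = exp(-r*dt) * [p*3.592284 + (1-p)*7.649930] = 5.853128; exercise = 5.142423; V(1,1) = max -> 5.853128
  V(0,0) = exp(-r*dt) * [p*2.368728 + (1-p)*5.853128] = 4.314098; exercise = 2.560000; V(0,0) = max -> 4.314098


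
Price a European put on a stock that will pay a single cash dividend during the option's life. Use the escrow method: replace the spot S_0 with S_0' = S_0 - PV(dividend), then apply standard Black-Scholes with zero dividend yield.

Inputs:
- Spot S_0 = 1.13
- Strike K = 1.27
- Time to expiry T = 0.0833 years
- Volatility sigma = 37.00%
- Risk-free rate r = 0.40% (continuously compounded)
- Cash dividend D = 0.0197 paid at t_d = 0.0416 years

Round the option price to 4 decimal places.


Answer: Price = 0.1656

Derivation:
PV(D) = D * exp(-r * t_d) = 0.0197 * 0.99983361 = 0.01969672
S_0' = S_0 - PV(D) = 1.1300 - 0.01969672 = 1.11030328
d1 = (ln(S_0'/K) + (r + sigma^2/2)*T) / (sigma*sqrt(T)) = -1.20189619
d2 = d1 - sigma*sqrt(T) = -1.30868463
exp(-rT) = 0.99966686
N(-d1) = 0.88529812; N(-d2) = 0.90467940
P = K * exp(-rT) * N(-d2) - S_0' * N(-d1) = 1.2700 * 0.99966686 * 0.90467940 - 1.11030328 * 0.88529812 = 0.1656
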